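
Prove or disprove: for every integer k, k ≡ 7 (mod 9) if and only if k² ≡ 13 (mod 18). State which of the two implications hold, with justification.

Neither implication holds.

[⇒] This fails: take k = 16. Then 16 ≡ 7 (mod 9), but 16² = 256 ≡ 4 (mod 18), not 13.

[⇐] This fails: take k = 11. Then 11² = 121 ≡ 13 (mod 18), yet 11 ≡ 2 (mod 9), not 7.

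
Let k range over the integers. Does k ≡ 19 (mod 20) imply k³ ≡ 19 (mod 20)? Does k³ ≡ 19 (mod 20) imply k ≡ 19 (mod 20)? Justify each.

Equivalent; both directions hold.

(⟹) Suppose k ≡ 19 (mod 20). Write k = 20j + 19. Then (20j + 19)³ = 8000j³ + 22800j² + 21660j + 6859 = 20(400j³ + 1140j² + 1083j + 342) + 19, so k³ ≡ 19 (mod 20).

(⟸) Conversely, suppose k³ ≡ 19 (mod 20). The only residue r in {0, …, 19} with r³ ≡ 19 (mod 20) is r = 19, so k ≡ 19 (mod 20).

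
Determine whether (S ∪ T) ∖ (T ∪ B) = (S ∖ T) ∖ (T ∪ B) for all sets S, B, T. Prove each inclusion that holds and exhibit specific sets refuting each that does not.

The two sets are equal.

Reverse inclusion. Let x ∈ (S ∖ T) ∖ (T ∪ B). Then x ∈ S and x ∉ B, T, from which x ∈ (S ∪ T) ∖ (T ∪ B).

Forward inclusion. Let x ∈ (S ∪ T) ∖ (T ∪ B). Then x ∈ S and x ∉ B, T, from which x ∈ (S ∖ T) ∖ (T ∪ B).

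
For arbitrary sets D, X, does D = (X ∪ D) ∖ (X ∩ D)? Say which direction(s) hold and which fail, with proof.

Forward inclusion. This inclusion fails. Take D = {1}, X = {1}; then 1 ∈ D but 1 ∉ (X ∪ D) ∖ (X ∩ D).

Reverse inclusion. This inclusion fails. Take D = ∅, X = {1}; then 1 ∈ (X ∪ D) ∖ (X ∩ D) but 1 ∉ D.

Both inclusions fail.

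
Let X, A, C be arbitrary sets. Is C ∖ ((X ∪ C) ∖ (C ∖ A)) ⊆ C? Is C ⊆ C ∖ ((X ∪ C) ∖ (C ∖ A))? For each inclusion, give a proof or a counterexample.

The sets are not equal: only the forward inclusion holds.

(⊆) Let x ∈ C ∖ ((X ∪ C) ∖ (C ∖ A)). Then either x ∈ C and x ∉ X, A; or x ∈ X ∩ C and x ∉ A. In each case x ∈ C, so C ∖ ((X ∪ C) ∖ (C ∖ A)) ⊆ C.

(⊇) This inclusion fails. Take X = ∅, A = {1}, C = {1}; then 1 ∈ C but 1 ∉ C ∖ ((X ∪ C) ∖ (C ∖ A)).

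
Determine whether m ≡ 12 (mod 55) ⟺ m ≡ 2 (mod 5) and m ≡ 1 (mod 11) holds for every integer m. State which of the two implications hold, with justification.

(⟸) If m ≡ 2 (mod 5) and m ≡ 1 (mod 11), then by the Chinese remainder theorem m ≡ 12 (mod 55). This is exactly m ≡ 12 (mod 55).

(⟹) Suppose m ≡ 12 (mod 55); write m = 55j + 12. Since 5 ∣ 55, reducing mod 5 gives m ≡ 12 ≡ 2 (mod 5); since 11 ∣ 55, reducing mod 11 gives m ≡ 12 ≡ 1 (mod 11).

Both implications hold.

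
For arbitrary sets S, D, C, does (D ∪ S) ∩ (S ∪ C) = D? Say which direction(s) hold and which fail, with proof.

Neither inclusion holds.

(⟹) This inclusion fails. Take S = {1}, D = ∅, C = ∅; then 1 ∈ (D ∪ S) ∩ (S ∪ C) but 1 ∉ D.

(⟸) This inclusion fails. Take S = ∅, D = {1}, C = ∅; then 1 ∈ D but 1 ∉ (D ∪ S) ∩ (S ∪ C).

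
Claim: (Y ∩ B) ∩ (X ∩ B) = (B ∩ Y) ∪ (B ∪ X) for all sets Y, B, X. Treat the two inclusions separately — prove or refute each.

(⊆) holds; (⊇) fails.

Forward inclusion. Let x ∈ (Y ∩ B) ∩ (X ∩ B). Then x ∈ Y ∩ B ∩ X, from which x ∈ (B ∩ Y) ∪ (B ∪ X).

Reverse inclusion. This inclusion fails. Take Y = ∅, B = {1}, X = ∅; then 1 ∈ (B ∩ Y) ∪ (B ∪ X) but 1 ∉ (Y ∩ B) ∩ (X ∩ B).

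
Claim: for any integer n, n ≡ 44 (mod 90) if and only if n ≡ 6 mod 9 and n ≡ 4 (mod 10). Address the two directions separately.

(→) This fails: n = 44 gives 44 ≡ 44 (mod 90) but 44 ≡ 8 (mod 9), so the conjunction on the right does not hold.

(←) This fails: n = 24 satisfies both congruences on the right (24 ≡ 6 mod 9 and 24 ≡ 4 mod 10) yet 24 ≡ 24 (mod 90), not 44.

(⇒) fails and (⇐) fails.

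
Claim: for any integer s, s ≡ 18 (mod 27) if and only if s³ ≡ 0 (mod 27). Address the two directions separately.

Only the forward direction holds.

(⇐) This fails: take s = 0. Then 0³ = 0 ≡ 0 (mod 27), yet 0 ≡ 0 (mod 27), not 18.

(⇒) Suppose s ≡ 18 (mod 27). Write s = 27j + 18. Then (27j + 18)³ = 19683j³ + 39366j² + 26244j + 5832 = 27(729j³ + 1458j² + 972j + 216) + 0, so s³ ≡ 0 (mod 27).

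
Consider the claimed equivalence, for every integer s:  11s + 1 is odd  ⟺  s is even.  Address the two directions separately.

Both directions hold.

(←) Suppose s is even; write s = 2j. Then 11s + 1 = 11·(2j) + 1 = 2·11j + 1, which is odd.

(→) Suppose 11s + 1 is odd. Since 11 is odd, 11s and s have the same parity, so 11s + 1 ≡ s + 1 (mod 2). As 1 is odd, 11s + 1 is odd exactly when s is even. Thus s is even.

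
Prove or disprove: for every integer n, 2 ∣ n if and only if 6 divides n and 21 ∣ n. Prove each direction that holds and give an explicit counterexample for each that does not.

[⇒] This fails: take n = 2. Certainly 2 ∣ 2, but 6 ∤ 2.

[⇐] Suppose 6 ∣ n and 21 ∣ n. Any common multiple of 6 and 21 is a multiple of their lcm; here lcm(6, 21) = 6·21/gcd(6, 21) = 126/3 = 42, so 42 ∣ n. Since 2 ∣ 42, it follows that 2 ∣ n.

(⇒) fails; (⇐) holds.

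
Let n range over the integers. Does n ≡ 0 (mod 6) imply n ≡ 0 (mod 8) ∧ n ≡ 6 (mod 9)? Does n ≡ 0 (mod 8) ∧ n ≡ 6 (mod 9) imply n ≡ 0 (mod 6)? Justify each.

Forward direction. This fails: n = 0 gives 0 ≡ 0 (mod 6) but 0 ≡ 0 (mod 9), so the conjunction on the right does not hold.

Converse. If n ≡ 0 (mod 8) and n ≡ 6 (mod 9), then by the Chinese remainder theorem n ≡ 24 (mod 72). Since 24 ≡ 0 (mod 6) and 6 ∣ 72, we get n ≡ 0 (mod 6).

The forward direction fails; the converse holds.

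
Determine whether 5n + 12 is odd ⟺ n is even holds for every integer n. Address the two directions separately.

Both directions fail.

(→) This fails: n = 7 gives 5n + 12 = 47, which is odd, but 7 is odd, not even.

(←) This also fails: n = 0 is even, but 5n + 12 = 12 is even, not odd.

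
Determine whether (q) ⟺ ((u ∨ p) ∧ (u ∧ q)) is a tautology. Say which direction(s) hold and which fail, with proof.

(←) Assume the antecedent. If p is true, the antecedent forces (p = T, u = T, q = T), and q holds there. If p is false, the antecedent forces (p = F, u = T, q = T), and q holds there. Either way q holds.

(→) This fails. Under p = F, u = F, q = T, the left side is true but the right side is false.

The forward direction fails; the converse holds.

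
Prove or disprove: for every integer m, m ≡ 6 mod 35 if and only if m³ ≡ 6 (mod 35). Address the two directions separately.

Only the forward direction holds.

(⇒) Suppose m ≡ 6 mod 35. Write m = 35j + 6. Then (35j + 6)³ = 42875j³ + 22050j² + 3780j + 216 = 35(1225j³ + 630j² + 108j + 6) + 6, so m³ ≡ 6 (mod 35).

(⇐) This fails: take m = 26. Then 26³ = 17576 ≡ 6 (mod 35), yet 26 ≡ 26 (mod 35), not 6.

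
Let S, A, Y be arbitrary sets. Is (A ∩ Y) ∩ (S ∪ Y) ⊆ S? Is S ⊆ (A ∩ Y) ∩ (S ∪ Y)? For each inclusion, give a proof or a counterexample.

(⟹) This inclusion fails. Take S = ∅, A = {1}, Y = {1}; then 1 ∈ (A ∩ Y) ∩ (S ∪ Y) but 1 ∉ S.

(⟸) This inclusion fails. Take S = {1}, A = ∅, Y = ∅; then 1 ∈ S but 1 ∉ (A ∩ Y) ∩ (S ∪ Y).

(⊆) fails and (⊇) fails.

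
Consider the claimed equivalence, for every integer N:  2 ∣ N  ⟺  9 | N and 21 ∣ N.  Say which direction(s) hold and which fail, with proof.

(⇒) This fails: take N = 2. Certainly 2 ∣ 2, but 9 ∤ 2.

(⇐) This fails: take N = 63. Both 9 ∣ 63 and 21 ∣ 63, yet 63 is not a multiple of 2 (since 63 = 31·2 + 1), so 2 ∤ 63.

Both directions fail.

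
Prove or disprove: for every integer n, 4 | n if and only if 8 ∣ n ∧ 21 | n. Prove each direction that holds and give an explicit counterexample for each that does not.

The forward direction fails; the converse holds.

Forward direction. This fails: take n = 4. Certainly 4 ∣ 4, but 8 ∤ 4.

Converse. Suppose 8 ∣ n and 21 ∣ n. Any common multiple of 8 and 21 is a multiple of their lcm; here gcd(8, 21) = 1, so lcm(8, 21) = 8·21 = 168, so 168 ∣ n. Since 4 ∣ 168, it follows that 4 ∣ n.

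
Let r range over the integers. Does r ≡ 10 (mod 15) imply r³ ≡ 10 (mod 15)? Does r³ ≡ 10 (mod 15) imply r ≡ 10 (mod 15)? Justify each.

[⇒] Suppose r ≡ 10 (mod 15). Write r = 15j + 10. Then (15j + 10)³ = 3375j³ + 6750j² + 4500j + 1000 = 15(225j³ + 450j² + 300j + 66) + 10, so r³ ≡ 10 (mod 15).

[⇐] Conversely, suppose r³ ≡ 10 (mod 15). The only residue r in {0, …, 14} with r³ ≡ 10 (mod 15) is r = 10, so r ≡ 10 (mod 15).

Equivalent; both directions hold.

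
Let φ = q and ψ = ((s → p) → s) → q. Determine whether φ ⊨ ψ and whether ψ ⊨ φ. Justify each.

(⇒) holds; (⇐) fails.

[⇐] This fails. Under s = F, q = F, p = F, the left side is false but the right side is true.

[⇒] Assume the antecedent. If s is true, the antecedent forces (s = T, q = T, p = F) or (s = T, q = T, p = T), and ((s → p) → s) → q holds there. If s is false, ((s → p) → s) → q reduces to true regardless of the other variables. Either way ((s → p) → s) → q holds.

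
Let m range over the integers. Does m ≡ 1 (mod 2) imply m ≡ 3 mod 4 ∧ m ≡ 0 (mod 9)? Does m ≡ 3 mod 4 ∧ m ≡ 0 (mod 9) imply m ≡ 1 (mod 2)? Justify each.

(⇒) This fails: m = 1 gives 1 ≡ 1 (mod 2) but 1 ≡ 1 (mod 4), so the conjunction on the right does not hold.

(⇐) Conversely, if m ≡ 3 (mod 4) and m ≡ 0 (mod 9), then by the Chinese remainder theorem m ≡ 27 (mod 36). Since 27 ≡ 1 (mod 2) and 2 ∣ 36, we get m ≡ 1 (mod 2).

The forward direction fails; the converse holds.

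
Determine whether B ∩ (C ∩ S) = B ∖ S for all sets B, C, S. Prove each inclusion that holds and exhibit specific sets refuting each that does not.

(⟹) This inclusion fails. Take B = {1}, C = {1}, S = {1}; then 1 ∈ B ∩ (C ∩ S) but 1 ∉ B ∖ S.

(⟸) This inclusion fails. Take B = {1}, C = ∅, S = ∅; then 1 ∈ B ∖ S but 1 ∉ B ∩ (C ∩ S).

(⊆) fails and (⊇) fails.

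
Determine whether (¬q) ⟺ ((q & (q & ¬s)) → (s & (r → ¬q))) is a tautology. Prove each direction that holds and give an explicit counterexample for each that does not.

Not equivalent: only (⇒) holds.

(→) Assume the antecedent. If q is true, the antecedent cannot hold. If q is false, the consequent reduces to true regardless of the other variables. Either way the consequent holds.

(←) This fails. Under q = T, s = T, r = F, the left side is false but the right side is true.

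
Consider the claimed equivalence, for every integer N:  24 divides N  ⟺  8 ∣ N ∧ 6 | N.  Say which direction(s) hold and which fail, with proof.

The biconditional holds.

(⟸) Suppose 8 ∣ N and 6 ∣ N. Any common multiple of 8 and 6 is a multiple of their lcm; here lcm(8, 6) = 8·6/gcd(8, 6) = 48/2 = 24, so 24 ∣ N.

(⟹) If 24 ∣ N, write N = 24q. Since 24 = 3·8, N = 8·(3q), so 8 ∣ N; and since 24 = 4·6, N = 6·(4q), so 6 ∣ N.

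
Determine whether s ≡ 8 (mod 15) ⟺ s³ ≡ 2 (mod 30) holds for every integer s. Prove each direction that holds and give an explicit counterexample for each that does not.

(⟹) This fails: take s = 23. Then 23 ≡ 8 (mod 15), but 23³ = 12167 ≡ 17 (mod 30), not 2.

(⟸) Conversely, the residues r modulo 30 with r³ ≡ 2 (mod 30) are exactly {8}, and each is ≡ 8 (mod 15).

The forward direction fails; the converse holds.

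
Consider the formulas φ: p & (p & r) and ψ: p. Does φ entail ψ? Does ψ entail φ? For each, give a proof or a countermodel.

Not equivalent: only (⇒) holds.

Forward direction. Assume the antecedent. If r is true, the antecedent forces (r = T, p = T), and p holds there. If r is false, the antecedent cannot hold. Either way p holds.

Converse. This fails. Under r = F, p = T, the left side is false but the right side is true.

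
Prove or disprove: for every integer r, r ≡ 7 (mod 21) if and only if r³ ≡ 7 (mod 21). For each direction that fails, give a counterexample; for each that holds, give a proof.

[⇒] Suppose r ≡ 7 (mod 21). Write r = 21j + 7. Then (21j + 7)³ = 9261j³ + 9261j² + 3087j + 343 = 21(441j³ + 441j² + 147j + 16) + 7, so r³ ≡ 7 (mod 21).

[⇐] Conversely, suppose r³ ≡ 7 (mod 21). The only residue r in {0, …, 20} with r³ ≡ 7 (mod 21) is r = 7, so r ≡ 7 (mod 21).

The biconditional holds.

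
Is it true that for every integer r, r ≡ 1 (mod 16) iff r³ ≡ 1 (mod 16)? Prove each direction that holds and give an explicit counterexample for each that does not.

Equivalent; both directions hold.

(⟹) Suppose r ≡ 1 (mod 16). Write r = 16j + 1. Then (16j + 1)³ = 4096j³ + 768j² + 48j + 1 = 16(256j³ + 48j² + 3j) + 1, so r³ ≡ 1 (mod 16).

(⟸) Conversely, suppose r³ ≡ 1 (mod 16). The only residue r in {0, …, 15} with r³ ≡ 1 (mod 16) is r = 1, so r ≡ 1 (mod 16).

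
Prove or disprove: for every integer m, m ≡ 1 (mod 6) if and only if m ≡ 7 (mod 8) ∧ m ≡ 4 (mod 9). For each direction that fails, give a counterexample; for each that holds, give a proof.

The forward direction fails; the converse holds.

[⇐] If m ≡ 7 (mod 8) and m ≡ 4 (mod 9), then by the Chinese remainder theorem m ≡ 31 (mod 72). Since 31 ≡ 1 (mod 6) and 6 ∣ 72, we get m ≡ 1 (mod 6).

[⇒] This fails: m = 1 gives 1 ≡ 1 (mod 6) but 1 ≡ 1 (mod 8), so the conjunction on the right does not hold.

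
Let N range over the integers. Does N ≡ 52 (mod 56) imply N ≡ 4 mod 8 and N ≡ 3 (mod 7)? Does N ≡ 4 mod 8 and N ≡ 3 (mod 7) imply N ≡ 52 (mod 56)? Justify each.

Both implications hold.

(→) Suppose N ≡ 52 (mod 56); write N = 56j + 52. Since 8 ∣ 56, reducing mod 8 gives N ≡ 52 ≡ 4 (mod 8); since 7 ∣ 56, reducing mod 7 gives N ≡ 52 ≡ 3 (mod 7).

(←) Conversely, if N ≡ 4 (mod 8) and N ≡ 3 (mod 7), then by the Chinese remainder theorem N ≡ 52 (mod 56). This is exactly N ≡ 52 (mod 56).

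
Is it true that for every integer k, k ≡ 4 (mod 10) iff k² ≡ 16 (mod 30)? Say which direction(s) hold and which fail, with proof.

(→) This fails: take k = 24. Then 24 ≡ 4 (mod 10), but 24² = 576 ≡ 6 (mod 30), not 16.

(←) This fails: take k = 16. Then 16² = 256 ≡ 16 (mod 30), yet 16 ≡ 6 (mod 10), not 4.

(⇒) fails and (⇐) fails.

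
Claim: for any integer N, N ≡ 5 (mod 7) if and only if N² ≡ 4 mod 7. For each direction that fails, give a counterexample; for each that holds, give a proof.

Only the forward direction holds.

(⇐) This fails: take N = 2. Then 2² = 4 ≡ 4 (mod 7), yet 2 ≡ 2 (mod 7), not 5.

(⇒) Suppose N ≡ 5 (mod 7). Write N = 7j + 5. Then (7j + 5)² = 49j² + 70j + 25 = 7(7j² + 10j + 3) + 4, so N² ≡ 4 (mod 7).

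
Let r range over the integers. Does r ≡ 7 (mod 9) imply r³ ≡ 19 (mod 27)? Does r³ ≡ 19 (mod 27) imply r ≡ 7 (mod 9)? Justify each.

Both implications hold.

Converse. The residues r modulo 27 with r³ ≡ 19 (mod 27) are exactly {7, 16, 25}, and each is ≡ 7 (mod 9).

Forward direction. Suppose r ≡ 7 (mod 9). Working modulo 27, r ∈ {7, 16, 25}; for each such r, r³ ≡ 19 (mod 27).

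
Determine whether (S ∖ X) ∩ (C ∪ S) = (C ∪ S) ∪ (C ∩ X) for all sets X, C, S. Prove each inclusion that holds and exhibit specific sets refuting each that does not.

(⊆) Let x ∈ (S ∖ X) ∩ (C ∪ S). Then either x ∈ S and x ∉ X, C; or x ∈ C ∩ S and x ∉ X. In each case x ∈ (C ∪ S) ∪ (C ∩ X), so (S ∖ X) ∩ (C ∪ S) ⊆ (C ∪ S) ∪ (C ∩ X).

(⊇) This inclusion fails. Take X = ∅, C = {1}, S = ∅; then 1 ∈ (C ∪ S) ∪ (C ∩ X) but 1 ∉ (S ∖ X) ∩ (C ∪ S).

(⊆) holds; (⊇) fails.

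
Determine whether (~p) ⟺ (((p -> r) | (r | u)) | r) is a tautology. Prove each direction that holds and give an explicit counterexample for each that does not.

Only the forward direction holds.

[⇒] Assume the antecedent. If u is true, ((p -> r) | (r | u)) | r reduces to true regardless of the other variables. If u is false, the antecedent forces (u = F, r = F, p = F) or (u = F, r = T, p = F), and ((p -> r) | (r | u)) | r holds there. Either way ((p -> r) | (r | u)) | r holds.

[⇐] This fails. Under u = T, r = F, p = T, the left side is false but the right side is true.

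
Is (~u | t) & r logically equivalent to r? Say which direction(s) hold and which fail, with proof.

(⇒) Assume the antecedent. If r is true, r reduces to true regardless of the other variables. If r is false, the antecedent cannot hold. Either way r holds.

(⇐) This fails. Under r = T, u = T, t = F, the left side is false but the right side is true.

Only the forward direction holds.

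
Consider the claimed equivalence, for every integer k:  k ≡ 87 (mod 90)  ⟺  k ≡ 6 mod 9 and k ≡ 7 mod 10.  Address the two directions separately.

Both implications hold.

(⇒) Suppose k ≡ 87 (mod 90); write k = 90j + 87. Since 9 ∣ 90, reducing mod 9 gives k ≡ 87 ≡ 6 (mod 9); since 10 ∣ 90, reducing mod 10 gives k ≡ 87 ≡ 7 (mod 10).

(⇐) Conversely, if k ≡ 6 (mod 9) and k ≡ 7 (mod 10), then by the Chinese remainder theorem k ≡ 87 (mod 90). This is exactly k ≡ 87 (mod 90).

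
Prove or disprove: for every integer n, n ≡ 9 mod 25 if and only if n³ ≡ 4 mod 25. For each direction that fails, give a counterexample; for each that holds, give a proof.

Both directions hold; the statement is true.

Forward direction. Suppose n ≡ 9 mod 25. Write n = 25j + 9. Then (25j + 9)³ = 15625j³ + 16875j² + 6075j + 729 = 25(625j³ + 675j² + 243j + 29) + 4, so n³ ≡ 4 (mod 25).

Converse. Suppose n³ ≡ 4 (mod 25). The only residue r in {0, …, 24} with r³ ≡ 4 (mod 25) is r = 9, so n ≡ 9 (mod 25).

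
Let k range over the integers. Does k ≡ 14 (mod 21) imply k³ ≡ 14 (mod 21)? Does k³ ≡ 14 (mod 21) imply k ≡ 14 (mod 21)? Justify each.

Forward direction. Suppose k ≡ 14 (mod 21). Write k = 21j + 14. Then (21j + 14)³ = 9261j³ + 18522j² + 12348j + 2744 = 21(441j³ + 882j² + 588j + 130) + 14, so k³ ≡ 14 (mod 21).

Converse. Suppose k³ ≡ 14 (mod 21). The only residue r in {0, …, 20} with r³ ≡ 14 (mod 21) is r = 14, so k ≡ 14 (mod 21).

Both implications hold.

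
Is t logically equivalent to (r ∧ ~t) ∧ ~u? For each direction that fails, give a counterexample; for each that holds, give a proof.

(⇒) This fails. Under u = F, t = T, r = F, the left side is true but the right side is false.

(⇐) This fails. Under u = F, t = F, r = T, the left side is false but the right side is true.

Neither direction holds.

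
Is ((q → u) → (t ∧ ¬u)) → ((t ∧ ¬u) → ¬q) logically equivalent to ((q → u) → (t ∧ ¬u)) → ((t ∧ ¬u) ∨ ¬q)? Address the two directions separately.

Forward direction. This fails. Under t = F, q = T, u = F, the left side is true but the right side is false.

Converse. This fails. Under t = T, q = T, u = F, the left side is false but the right side is true.

Neither implication holds.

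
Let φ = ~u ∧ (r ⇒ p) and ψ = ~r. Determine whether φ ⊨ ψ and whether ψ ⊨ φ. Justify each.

[⇒] This fails. Under u = F, r = T, p = T, the left side is true but the right side is false.

[⇐] This fails. Under u = T, r = F, p = F, the left side is false but the right side is true.

Neither implication holds.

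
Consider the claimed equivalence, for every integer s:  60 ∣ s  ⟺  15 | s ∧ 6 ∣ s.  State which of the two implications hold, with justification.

(⇒) If 60 ∣ s, write s = 60q. Since 60 = 4·15, s = 15·(4q), so 15 ∣ s; and since 60 = 10·6, s = 6·(10q), so 6 ∣ s.

(⇐) This fails: take s = 30. Both 15 ∣ 30 and 6 ∣ 30, yet 30 is not a multiple of 60 (since 30 = 0·60 + 30), so 60 ∤ 30.

(⇒) holds; (⇐) fails.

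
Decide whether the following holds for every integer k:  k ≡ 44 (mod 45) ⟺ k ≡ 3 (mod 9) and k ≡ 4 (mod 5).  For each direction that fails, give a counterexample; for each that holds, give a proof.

[⇒] This fails: k = 44 gives 44 ≡ 44 (mod 45) but 44 ≡ 8 (mod 9), so the conjunction on the right does not hold.

[⇐] This fails: k = 39 satisfies both congruences on the right (39 ≡ 3 mod 9 and 39 ≡ 4 mod 5) yet 39 ≡ 39 (mod 45), not 44.

(⇒) fails and (⇐) fails.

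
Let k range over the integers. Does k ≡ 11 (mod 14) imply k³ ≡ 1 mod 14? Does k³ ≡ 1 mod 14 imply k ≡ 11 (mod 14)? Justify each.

The forward direction holds; the converse fails.

Forward direction. Suppose k ≡ 11 (mod 14). Write k = 14j + 11. Then (14j + 11)³ = 2744j³ + 6468j² + 5082j + 1331 = 14(196j³ + 462j² + 363j + 95) + 1, so k³ ≡ 1 (mod 14).

Converse. This fails: take k = 1. Then 1³ = 1 ≡ 1 (mod 14), yet 1 ≡ 1 (mod 14), not 11.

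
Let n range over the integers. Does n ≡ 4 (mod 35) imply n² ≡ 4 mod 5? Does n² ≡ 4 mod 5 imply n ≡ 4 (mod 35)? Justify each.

Both directions fail.

(⇒) This fails: take n = 4. Then 4 ≡ 4 (mod 35), but 4² = 16 ≡ 1 (mod 5), not 4.

(⇐) This fails: take n = 2. Then 2² = 4 ≡ 4 (mod 5), yet 2 ≡ 2 (mod 35), not 4.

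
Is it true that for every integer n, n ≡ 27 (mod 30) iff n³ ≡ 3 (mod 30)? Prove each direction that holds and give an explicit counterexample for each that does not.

Forward direction. Suppose n ≡ 27 (mod 30). Write n = 30j + 27. Then (30j + 27)³ = 27000j³ + 72900j² + 65610j + 19683 = 30(900j³ + 2430j² + 2187j + 656) + 3, so n³ ≡ 3 (mod 30).

Converse. Suppose n³ ≡ 3 (mod 30). The only residue r in {0, …, 29} with r³ ≡ 3 (mod 30) is r = 27, so n ≡ 27 (mod 30).

Both implications hold.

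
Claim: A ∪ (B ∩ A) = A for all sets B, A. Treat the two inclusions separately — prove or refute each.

(⊆) Let x ∈ A ∪ (B ∩ A). Then either x ∈ A and x ∉ B; or x ∈ B ∩ A. In each case x ∈ A, so A ∪ (B ∩ A) ⊆ A.

(⊇) Let x ∈ A. Then either x ∈ A and x ∉ B; or x ∈ B ∩ A. In each case x ∈ A ∪ (B ∩ A), so A ⊆ A ∪ (B ∩ A).

Both inclusions hold; the sets are equal.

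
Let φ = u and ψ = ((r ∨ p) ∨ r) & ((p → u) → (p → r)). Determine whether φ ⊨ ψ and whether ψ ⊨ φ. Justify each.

Neither implication holds.

(⇒) This fails. Under r = F, p = F, u = T, the left side is true but the right side is false.

(⇐) This fails. Under r = T, p = F, u = F, the left side is false but the right side is true.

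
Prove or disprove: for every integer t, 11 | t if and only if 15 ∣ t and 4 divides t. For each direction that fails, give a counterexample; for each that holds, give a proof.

Neither direction holds.

[⇒] This fails: take t = 11. Certainly 11 ∣ 11, but 15 ∤ 11.

[⇐] This fails: take t = 60. Both 15 ∣ 60 and 4 ∣ 60, yet 60 is not a multiple of 11 (since 60 = 5·11 + 5), so 11 ∤ 60.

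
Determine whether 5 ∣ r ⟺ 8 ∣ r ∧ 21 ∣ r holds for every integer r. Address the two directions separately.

(⟹) This fails: take r = 5. Certainly 5 ∣ 5, but 8 ∤ 5.

(⟸) This fails: take r = 168. Both 8 ∣ 168 and 21 ∣ 168, yet 168 is not a multiple of 5 (since 168 = 33·5 + 3), so 5 ∤ 168.

Both directions fail.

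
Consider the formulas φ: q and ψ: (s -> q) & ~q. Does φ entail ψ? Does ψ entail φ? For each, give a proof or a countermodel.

Neither implication holds.

(→) This fails. Under s = F, q = T, the left side is true but the right side is false.

(←) This fails. Under s = F, q = F, the left side is false but the right side is true.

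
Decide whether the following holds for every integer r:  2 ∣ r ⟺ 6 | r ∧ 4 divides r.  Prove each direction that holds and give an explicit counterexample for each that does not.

Only the reverse direction holds.

[⇒] This fails: take r = 2. Certainly 2 ∣ 2, but 6 ∤ 2.

[⇐] Suppose 6 ∣ r and 4 ∣ r. Any common multiple of 6 and 4 is a multiple of their lcm; here lcm(6, 4) = 6·4/gcd(6, 4) = 24/2 = 12, so 12 ∣ r. Since 2 ∣ 12, it follows that 2 ∣ r.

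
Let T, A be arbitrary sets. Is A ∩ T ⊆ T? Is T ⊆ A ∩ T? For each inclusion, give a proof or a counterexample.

Only the forward inclusion holds.

(⊆) Let x ∈ A ∩ T. Then x ∈ T ∩ A, from which x ∈ T.

(⊇) This inclusion fails. Take T = {1}, A = ∅; then 1 ∈ T but 1 ∉ A ∩ T.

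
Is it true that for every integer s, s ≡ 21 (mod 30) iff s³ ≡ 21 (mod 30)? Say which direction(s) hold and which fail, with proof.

Both directions hold; the statement is true.

(⇐) Suppose s³ ≡ 21 (mod 30). The only residue r in {0, …, 29} with r³ ≡ 21 (mod 30) is r = 21, so s ≡ 21 (mod 30).

(⇒) Suppose s ≡ 21 (mod 30). Write s = 30j + 21. Then (30j + 21)³ = 27000j³ + 56700j² + 39690j + 9261 = 30(900j³ + 1890j² + 1323j + 308) + 21, so s³ ≡ 21 (mod 30).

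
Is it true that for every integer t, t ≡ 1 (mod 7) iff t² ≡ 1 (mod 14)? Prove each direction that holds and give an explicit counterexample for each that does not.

Neither direction holds.

(⟹) This fails: take t = 8. Then 8 ≡ 1 (mod 7), but 8² = 64 ≡ 8 (mod 14), not 1.

(⟸) This fails: take t = 13. Then 13² = 169 ≡ 1 (mod 14), yet 13 ≡ 6 (mod 7), not 1.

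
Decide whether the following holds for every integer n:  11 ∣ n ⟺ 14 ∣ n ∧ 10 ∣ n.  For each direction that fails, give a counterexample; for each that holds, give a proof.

Both directions fail.

(⇒) This fails: take n = 11. Certainly 11 ∣ 11, but 14 ∤ 11.

(⇐) This fails: take n = 70. Both 14 ∣ 70 and 10 ∣ 70, yet 70 is not a multiple of 11 (since 70 = 6·11 + 4), so 11 ∤ 70.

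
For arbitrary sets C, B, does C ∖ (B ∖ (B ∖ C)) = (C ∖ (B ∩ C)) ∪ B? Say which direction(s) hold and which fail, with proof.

(⟹) Let x ∈ C ∖ (B ∖ (B ∖ C)). Then x ∈ C and x ∉ B, from which x ∈ (C ∖ (B ∩ C)) ∪ B.

(⟸) This inclusion fails. Take C = ∅, B = {1}; then 1 ∈ (C ∖ (B ∩ C)) ∪ B but 1 ∉ C ∖ (B ∖ (B ∖ C)).

The sets are not equal: only the forward inclusion holds.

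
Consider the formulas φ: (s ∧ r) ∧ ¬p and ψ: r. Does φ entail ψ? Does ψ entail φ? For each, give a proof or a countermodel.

Only the forward direction holds.

(⇒) Assume the antecedent. If r is true, r reduces to true regardless of the other variables. If r is false, the antecedent cannot hold. Either way r holds.

(⇐) This fails. Under r = T, p = F, s = F, the left side is false but the right side is true.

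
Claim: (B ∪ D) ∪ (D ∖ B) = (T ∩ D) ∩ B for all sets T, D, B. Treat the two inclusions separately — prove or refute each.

Forward inclusion. This inclusion fails. Take T = ∅, D = {1}, B = ∅; then 1 ∈ (B ∪ D) ∪ (D ∖ B) but 1 ∉ (T ∩ D) ∩ B.

Reverse inclusion. Let x ∈ (T ∩ D) ∩ B. Then x ∈ T ∩ D ∩ B, from which x ∈ (B ∪ D) ∪ (D ∖ B).

(⊆) fails; (⊇) holds.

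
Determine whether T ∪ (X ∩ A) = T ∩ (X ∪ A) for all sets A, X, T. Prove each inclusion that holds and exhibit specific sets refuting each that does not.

(⊆) This inclusion fails. Take A = {1}, X = {1}, T = ∅; then 1 ∈ T ∪ (X ∩ A) but 1 ∉ T ∩ (X ∪ A).

(⊇) Let x ∈ T ∩ (X ∪ A). Then either x ∈ A ∩ T and x ∉ X; or x ∈ X ∩ T and x ∉ A; or x ∈ A ∩ X ∩ T. In each case x ∈ T ∪ (X ∩ A), so T ∩ (X ∪ A) ⊆ T ∪ (X ∩ A).

(⊆) fails; (⊇) holds.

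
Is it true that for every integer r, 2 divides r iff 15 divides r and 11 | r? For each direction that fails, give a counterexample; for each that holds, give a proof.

(⇒) This fails: take r = 2. Certainly 2 ∣ 2, but 15 ∤ 2.

(⇐) This fails: take r = 165. Both 15 ∣ 165 and 11 ∣ 165, yet 165 is not a multiple of 2 (since 165 = 82·2 + 1), so 2 ∤ 165.

Neither implication holds.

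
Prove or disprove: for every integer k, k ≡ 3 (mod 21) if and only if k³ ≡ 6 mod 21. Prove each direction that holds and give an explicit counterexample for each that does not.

Converse. This fails: take k = 6. Then 6³ = 216 ≡ 6 (mod 21), yet 6 ≡ 6 (mod 21), not 3.

Forward direction. Suppose k ≡ 3 (mod 21). Write k = 21j + 3. Then (21j + 3)³ = 9261j³ + 3969j² + 567j + 27 = 21(441j³ + 189j² + 27j + 1) + 6, so k³ ≡ 6 (mod 21).

The forward direction holds; the converse fails.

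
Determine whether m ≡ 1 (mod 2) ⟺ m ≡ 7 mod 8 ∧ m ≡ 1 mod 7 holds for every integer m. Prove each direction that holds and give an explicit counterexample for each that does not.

(⇒) This fails: m = 1 gives 1 ≡ 1 (mod 2) but 1 ≡ 1 (mod 8), so the conjunction on the right does not hold.

(⇐) Conversely, if m ≡ 7 (mod 8) and m ≡ 1 (mod 7), then by the Chinese remainder theorem m ≡ 15 (mod 56). Since 15 ≡ 1 (mod 2) and 2 ∣ 56, we get m ≡ 1 (mod 2).

(⇒) fails; (⇐) holds.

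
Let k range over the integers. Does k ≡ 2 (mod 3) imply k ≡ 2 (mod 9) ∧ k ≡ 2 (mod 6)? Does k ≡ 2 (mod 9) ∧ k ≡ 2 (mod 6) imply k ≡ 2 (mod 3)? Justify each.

Only the reverse direction holds.

(⇒) This fails: k = 5 gives 5 ≡ 2 (mod 3) but 5 ≡ 5 (mod 9), so the conjunction on the right does not hold.

(⇐) Conversely, if k ≡ 2 (mod 9) and k ≡ 2 (mod 6), then by the Chinese remainder theorem k ≡ 2 (mod 18). Since 2 ≡ 2 (mod 3) and 3 ∣ 18, we get k ≡ 2 (mod 3).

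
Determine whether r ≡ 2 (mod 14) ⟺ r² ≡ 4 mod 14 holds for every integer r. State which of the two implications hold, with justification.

(⇒) Suppose r ≡ 2 (mod 14). Write r = 14j + 2. Then (14j + 2)² = 196j² + 56j + 4 = 14(14j² + 4j) + 4, so r² ≡ 4 (mod 14).

(⇐) This fails: take r = 12. Then 12² = 144 ≡ 4 (mod 14), yet 12 ≡ 12 (mod 14), not 2.

Only the forward direction holds.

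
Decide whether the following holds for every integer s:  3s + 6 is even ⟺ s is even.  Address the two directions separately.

(→) Suppose 3s + 6 is even. Since 3 is odd, 3s and s have the same parity, so 3s + 6 ≡ s + 6 (mod 2). As 6 is even, 3s + 6 is even exactly when s is even. Thus s is even.

(←) Conversely, suppose s is even; write s = 2j. Then 3s + 6 = 3·(2j) + 6 = 2·3j + 6, which is even.

Equivalent; both directions hold.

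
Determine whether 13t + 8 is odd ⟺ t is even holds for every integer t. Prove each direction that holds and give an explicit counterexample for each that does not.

(→) This fails: t = 1 gives 13t + 8 = 21, which is odd, but 1 is odd, not even.

(←) This also fails: t = 0 is even, but 13t + 8 = 8 is even, not odd.

Neither implication holds.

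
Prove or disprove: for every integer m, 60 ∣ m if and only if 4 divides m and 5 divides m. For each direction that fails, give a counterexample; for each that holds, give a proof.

The forward direction holds; the converse fails.

(→) If 60 ∣ m, write m = 60q. Since 60 = 15·4, m = 4·(15q), so 4 ∣ m; and since 60 = 12·5, m = 5·(12q), so 5 ∣ m.

(←) This fails: take m = 20. Both 4 ∣ 20 and 5 ∣ 20, yet 20 is not a multiple of 60 (since 20 = 0·60 + 20), so 60 ∤ 20.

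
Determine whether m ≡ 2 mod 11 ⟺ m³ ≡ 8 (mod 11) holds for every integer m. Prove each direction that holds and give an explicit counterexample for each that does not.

(⇒) Suppose m ≡ 2 mod 11. Write m = 11j + 2. Then (11j + 2)³ = 1331j³ + 726j² + 132j + 8 = 11(121j³ + 66j² + 12j) + 8, so m³ ≡ 8 (mod 11).

(⇐) For the converse, argue contrapositively. If m ≢ 2 (mod 11), then m is congruent to one of 0, 1, 3, 4, 5, 6, 7, 8, 9, 10 modulo 11, and these give m³ ≡ 0, 1, 5, 9, 4, 7, 2, 6, 3, 10 respectively — never 8.

Both directions hold.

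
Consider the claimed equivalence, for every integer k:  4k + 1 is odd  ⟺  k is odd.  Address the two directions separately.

(→) This fails: take k = 4. Then 4k + 1 = 17, which is odd, yet k = 4 is even, not odd.

(←) Suppose k is odd. Since 4 is even, 4k is even for every k, so 4k + 1 has the same parity as 1, which is odd. Hence 4k + 1 is odd.

The forward direction fails; the converse holds.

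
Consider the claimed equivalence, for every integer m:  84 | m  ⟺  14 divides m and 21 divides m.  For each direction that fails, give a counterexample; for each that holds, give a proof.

Only the forward implication holds.

(⇒) If 84 ∣ m, write m = 84q. Since 84 = 6·14, m = 14·(6q), so 14 ∣ m; and since 84 = 4·21, m = 21·(4q), so 21 ∣ m.

(⇐) This fails: take m = 42. Both 14 ∣ 42 and 21 ∣ 42, yet 42 is not a multiple of 84 (since 42 = 0·84 + 42), so 84 ∤ 42.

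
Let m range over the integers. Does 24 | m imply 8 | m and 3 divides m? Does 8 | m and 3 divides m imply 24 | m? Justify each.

[⇒] If 24 ∣ m, write m = 24q. Since 24 = 3·8, m = 8·(3q), so 8 ∣ m; and since 24 = 8·3, m = 3·(8q), so 3 ∣ m.

[⇐] Suppose 8 ∣ m and 3 ∣ m. Any common multiple of 8 and 3 is a multiple of their lcm; here gcd(8, 3) = 1, so lcm(8, 3) = 8·3 = 24, so 24 ∣ m.

The biconditional holds.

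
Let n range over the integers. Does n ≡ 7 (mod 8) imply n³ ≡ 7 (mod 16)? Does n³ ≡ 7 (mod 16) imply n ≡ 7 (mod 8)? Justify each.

[⇒] This fails: take n = 15. Then 15 ≡ 7 (mod 8), but 15³ = 3375 ≡ 15 (mod 16), not 7.

[⇐] Conversely, the residues r modulo 16 with r³ ≡ 7 (mod 16) are exactly {7}, and each is ≡ 7 (mod 8).

The forward direction fails; the converse holds.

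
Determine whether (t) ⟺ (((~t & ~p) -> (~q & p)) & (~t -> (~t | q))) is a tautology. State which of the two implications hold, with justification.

Only the forward implication holds.

(→) Assume the antecedent. If q is true, the antecedent forces (q = T, t = T, p = F) or (q = T, t = T, p = T), and the consequent holds there. If q is false, the antecedent forces (q = F, t = T, p = F) or (q = F, t = T, p = T), and the consequent holds there. Either way the consequent holds.

(←) This fails. Under q = F, t = F, p = T, the left side is false but the right side is true.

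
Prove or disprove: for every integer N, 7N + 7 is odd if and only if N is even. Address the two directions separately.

Both directions hold; the statement is true.

(⟹) Suppose 7N + 7 is odd. Since 7 is odd, 7N and N have the same parity, so 7N + 7 ≡ N + 7 (mod 2). As 7 is odd, 7N + 7 is odd exactly when N is even. Thus N is even.

(⟸) Conversely, suppose N is even; write N = 2j. Then 7N + 7 = 7·(2j) + 7 = 2·7j + 7, which is odd.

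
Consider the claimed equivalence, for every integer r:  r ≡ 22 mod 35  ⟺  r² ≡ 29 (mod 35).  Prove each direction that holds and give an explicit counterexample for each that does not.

Forward direction. Suppose r ≡ 22 mod 35. Write r = 35j + 22. Then (35j + 22)² = 1225j² + 1540j + 484 = 35(35j² + 44j + 13) + 29, so r² ≡ 29 (mod 35).

Converse. This fails: take r = 8. Then 8² = 64 ≡ 29 (mod 35), yet 8 ≡ 8 (mod 35), not 22.

(⇒) holds; (⇐) fails.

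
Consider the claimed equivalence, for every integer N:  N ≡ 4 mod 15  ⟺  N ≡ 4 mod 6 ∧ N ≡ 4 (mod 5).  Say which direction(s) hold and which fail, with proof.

Only the converse holds.

[⇒] This fails: N = 19 gives 19 ≡ 4 (mod 15) but 19 ≡ 1 (mod 6), so the conjunction on the right does not hold.

[⇐] Conversely, if N ≡ 4 (mod 6) and N ≡ 4 (mod 5), then by the Chinese remainder theorem N ≡ 4 (mod 30). Since 4 ≡ 4 (mod 15) and 15 ∣ 30, we get N ≡ 4 (mod 15).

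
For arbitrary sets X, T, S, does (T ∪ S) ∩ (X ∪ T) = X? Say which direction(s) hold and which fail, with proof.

Both inclusions fail.

(⊆) This inclusion fails. Take X = ∅, T = {1}, S = ∅; then 1 ∈ (T ∪ S) ∩ (X ∪ T) but 1 ∉ X.

(⊇) This inclusion fails. Take X = {1}, T = ∅, S = ∅; then 1 ∈ X but 1 ∉ (T ∪ S) ∩ (X ∪ T).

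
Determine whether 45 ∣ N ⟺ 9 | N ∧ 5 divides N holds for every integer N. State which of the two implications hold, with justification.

[⇐] Suppose 9 ∣ N and 5 ∣ N. Any common multiple of 9 and 5 is a multiple of their lcm; here gcd(9, 5) = 1, so lcm(9, 5) = 9·5 = 45, so 45 ∣ N.

[⇒] If 45 ∣ N, write N = 45q. Since 45 = 5·9, N = 9·(5q), so 9 ∣ N; and since 45 = 9·5, N = 5·(9q), so 5 ∣ N.

Equivalent; both directions hold.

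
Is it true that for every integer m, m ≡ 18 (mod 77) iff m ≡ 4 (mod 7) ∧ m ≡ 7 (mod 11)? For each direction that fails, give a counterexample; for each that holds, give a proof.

[⇒] Suppose m ≡ 18 (mod 77); write m = 77j + 18. Since 7 ∣ 77, reducing mod 7 gives m ≡ 18 ≡ 4 (mod 7); since 11 ∣ 77, reducing mod 11 gives m ≡ 18 ≡ 7 (mod 11).

[⇐] Conversely, if m ≡ 4 (mod 7) and m ≡ 7 (mod 11), then by the Chinese remainder theorem m ≡ 18 (mod 77). This is exactly m ≡ 18 (mod 77).

Both directions hold; the statement is true.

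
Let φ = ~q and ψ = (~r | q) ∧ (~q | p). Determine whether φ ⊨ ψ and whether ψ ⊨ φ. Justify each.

(→) This fails. Under p = F, q = F, r = T, the left side is true but the right side is false.

(←) This fails. Under p = T, q = T, r = F, the left side is false but the right side is true.

Both directions fail.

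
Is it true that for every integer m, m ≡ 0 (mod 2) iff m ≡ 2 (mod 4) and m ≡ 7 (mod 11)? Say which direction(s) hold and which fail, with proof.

Only the reverse direction holds.

(⟹) This fails: m = 0 gives 0 ≡ 0 (mod 2) but 0 ≡ 0 (mod 4), so the conjunction on the right does not hold.

(⟸) Conversely, if m ≡ 2 (mod 4) and m ≡ 7 (mod 11), then by the Chinese remainder theorem m ≡ 18 (mod 44). Since 18 ≡ 0 (mod 2) and 2 ∣ 44, we get m ≡ 0 (mod 2).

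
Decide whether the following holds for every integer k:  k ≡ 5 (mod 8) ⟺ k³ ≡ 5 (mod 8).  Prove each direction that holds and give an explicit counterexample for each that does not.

[⇒] Suppose k ≡ 5 (mod 8). Write k = 8j + 5. Then (8j + 5)³ = 512j³ + 960j² + 600j + 125 = 8(64j³ + 120j² + 75j + 15) + 5, so k³ ≡ 5 (mod 8).

[⇐] For the converse, argue contrapositively. If k ≢ 5 (mod 8), then k is congruent to one of 0, 1, 2, 3, 4, 6, 7 modulo 8, and these give k³ ≡ 0, 1, 0, 3, 0, 0, 7 respectively — never 5.

Both implications hold.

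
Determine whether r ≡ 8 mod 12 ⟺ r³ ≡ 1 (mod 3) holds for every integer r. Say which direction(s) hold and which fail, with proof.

Neither direction holds.

Forward direction. This fails: take r = 8. Then 8 ≡ 8 (mod 12), but 8³ = 512 ≡ 2 (mod 3), not 1.

Converse. This fails: take r = 1. Then 1³ = 1 ≡ 1 (mod 3), yet 1 ≡ 1 (mod 12), not 8.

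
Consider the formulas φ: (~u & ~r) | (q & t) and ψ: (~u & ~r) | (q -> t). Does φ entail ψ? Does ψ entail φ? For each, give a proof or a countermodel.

Forward direction. Assume the antecedent. If t is true, (~u & ~r) | (q -> t) reduces to true regardless of the other variables. If t is false, the antecedent forces (t = F, u = F, r = F, q = F) or (t = F, u = F, r = F, q = T), and (~u & ~r) | (q -> t) holds there. Either way (~u & ~r) | (q -> t) holds.

Converse. This fails. Under t = F, u = T, r = F, q = F, the left side is false but the right side is true.

Only the forward implication holds.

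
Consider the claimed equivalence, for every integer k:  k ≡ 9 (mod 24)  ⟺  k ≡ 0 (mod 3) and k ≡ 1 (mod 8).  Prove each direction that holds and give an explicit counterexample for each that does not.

(⟹) Suppose k ≡ 9 (mod 24); write k = 24j + 9. Since 3 ∣ 24, reducing mod 3 gives k ≡ 9 ≡ 0 (mod 3); since 8 ∣ 24, reducing mod 8 gives k ≡ 9 ≡ 1 (mod 8).

(⟸) Conversely, if k ≡ 0 (mod 3) and k ≡ 1 (mod 8), then by the Chinese remainder theorem k ≡ 9 (mod 24). This is exactly k ≡ 9 (mod 24).

Both directions hold.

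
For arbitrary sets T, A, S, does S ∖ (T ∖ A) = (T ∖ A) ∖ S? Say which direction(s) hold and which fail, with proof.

Both inclusions fail.

(⟹) This inclusion fails. Take T = ∅, A = ∅, S = {1}; then 1 ∈ S ∖ (T ∖ A) but 1 ∉ (T ∖ A) ∖ S.

(⟸) This inclusion fails. Take T = {1}, A = ∅, S = ∅; then 1 ∈ (T ∖ A) ∖ S but 1 ∉ S ∖ (T ∖ A).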